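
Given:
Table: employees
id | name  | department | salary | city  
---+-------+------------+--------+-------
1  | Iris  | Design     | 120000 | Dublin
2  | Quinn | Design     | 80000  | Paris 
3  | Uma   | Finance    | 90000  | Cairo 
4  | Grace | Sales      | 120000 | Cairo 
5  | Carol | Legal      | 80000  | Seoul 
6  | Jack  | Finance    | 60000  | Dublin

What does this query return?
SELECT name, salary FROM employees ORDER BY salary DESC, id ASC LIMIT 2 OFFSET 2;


Sort by salary DESC (id ASC tiebreak), then skip 2 and take 2
Rows 3 through 4

2 rows:
Uma, 90000
Quinn, 80000


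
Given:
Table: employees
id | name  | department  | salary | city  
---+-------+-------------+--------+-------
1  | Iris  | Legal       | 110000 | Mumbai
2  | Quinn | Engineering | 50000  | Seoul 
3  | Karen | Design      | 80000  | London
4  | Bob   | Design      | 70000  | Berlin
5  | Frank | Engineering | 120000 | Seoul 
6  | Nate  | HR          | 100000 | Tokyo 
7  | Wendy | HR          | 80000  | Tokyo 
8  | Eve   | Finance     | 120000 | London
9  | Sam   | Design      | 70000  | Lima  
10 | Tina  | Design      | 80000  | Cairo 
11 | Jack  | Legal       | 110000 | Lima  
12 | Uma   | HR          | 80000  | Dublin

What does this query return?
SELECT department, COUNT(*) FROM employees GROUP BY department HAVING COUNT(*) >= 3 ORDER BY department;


Groups with count >= 3:
  Design: 4 -> PASS
  HR: 3 -> PASS
  Engineering: 2 -> filtered out
  Finance: 1 -> filtered out
  Legal: 2 -> filtered out


2 groups:
Design, 4
HR, 3


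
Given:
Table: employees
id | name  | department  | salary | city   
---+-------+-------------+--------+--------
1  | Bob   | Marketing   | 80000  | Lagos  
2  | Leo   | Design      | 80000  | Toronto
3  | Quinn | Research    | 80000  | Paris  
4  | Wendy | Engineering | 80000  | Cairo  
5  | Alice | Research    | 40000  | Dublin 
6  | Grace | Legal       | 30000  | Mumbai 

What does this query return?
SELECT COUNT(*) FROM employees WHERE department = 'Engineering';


Counting rows where department = 'Engineering'
  Wendy -> MATCH


1


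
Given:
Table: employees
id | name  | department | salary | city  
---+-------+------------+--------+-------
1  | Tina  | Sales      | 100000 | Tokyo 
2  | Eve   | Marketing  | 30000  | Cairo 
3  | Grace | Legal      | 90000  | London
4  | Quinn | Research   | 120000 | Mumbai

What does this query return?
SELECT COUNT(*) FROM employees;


COUNT(*) counts all rows

4


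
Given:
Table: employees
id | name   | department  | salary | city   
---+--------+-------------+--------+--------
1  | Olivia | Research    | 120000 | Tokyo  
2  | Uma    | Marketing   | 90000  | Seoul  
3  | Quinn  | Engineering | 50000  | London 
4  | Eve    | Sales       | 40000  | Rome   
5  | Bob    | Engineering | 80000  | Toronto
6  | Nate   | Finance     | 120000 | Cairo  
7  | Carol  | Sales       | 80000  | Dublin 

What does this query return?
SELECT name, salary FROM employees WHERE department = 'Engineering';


Filtering: department = 'Engineering'
Matching rows: 2

2 rows:
Quinn, 50000
Bob, 80000


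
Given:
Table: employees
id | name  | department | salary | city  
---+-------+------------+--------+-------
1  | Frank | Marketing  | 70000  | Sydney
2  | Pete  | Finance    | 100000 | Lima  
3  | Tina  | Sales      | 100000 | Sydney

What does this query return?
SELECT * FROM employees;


SELECT * returns all 3 rows with all columns

3 rows:
1, Frank, Marketing, 70000, Sydney
2, Pete, Finance, 100000, Lima
3, Tina, Sales, 100000, Sydney


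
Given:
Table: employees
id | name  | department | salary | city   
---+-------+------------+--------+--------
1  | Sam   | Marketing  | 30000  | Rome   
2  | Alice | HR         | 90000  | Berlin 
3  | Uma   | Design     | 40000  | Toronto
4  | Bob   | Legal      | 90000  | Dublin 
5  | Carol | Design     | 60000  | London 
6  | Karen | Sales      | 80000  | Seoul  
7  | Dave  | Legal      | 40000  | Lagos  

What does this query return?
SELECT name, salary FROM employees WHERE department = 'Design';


Filtering: department = 'Design'
Matching rows: 2

2 rows:
Uma, 40000
Carol, 60000


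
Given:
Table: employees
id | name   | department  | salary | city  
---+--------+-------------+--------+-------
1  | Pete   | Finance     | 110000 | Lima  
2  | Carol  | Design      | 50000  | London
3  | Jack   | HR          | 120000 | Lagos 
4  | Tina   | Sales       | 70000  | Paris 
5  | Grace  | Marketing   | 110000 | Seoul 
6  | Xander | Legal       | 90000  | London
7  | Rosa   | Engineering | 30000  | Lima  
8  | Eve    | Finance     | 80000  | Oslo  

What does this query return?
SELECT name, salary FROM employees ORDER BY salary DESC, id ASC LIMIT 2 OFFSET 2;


Sort by salary DESC (id ASC tiebreak), then skip 2 and take 2
Rows 3 through 4

2 rows:
Grace, 110000
Xander, 90000


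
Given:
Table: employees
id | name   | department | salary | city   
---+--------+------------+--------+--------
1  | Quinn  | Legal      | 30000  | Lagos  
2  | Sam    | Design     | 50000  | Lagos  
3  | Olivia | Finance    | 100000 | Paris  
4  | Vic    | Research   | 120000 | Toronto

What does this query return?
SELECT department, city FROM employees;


Projecting columns: department, city

4 rows:
Legal, Lagos
Design, Lagos
Finance, Paris
Research, Toronto


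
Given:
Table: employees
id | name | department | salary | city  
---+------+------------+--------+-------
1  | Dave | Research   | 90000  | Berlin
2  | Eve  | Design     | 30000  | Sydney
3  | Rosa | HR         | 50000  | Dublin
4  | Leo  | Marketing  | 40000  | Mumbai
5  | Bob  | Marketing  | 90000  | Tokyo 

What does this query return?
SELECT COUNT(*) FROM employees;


COUNT(*) counts all rows

5


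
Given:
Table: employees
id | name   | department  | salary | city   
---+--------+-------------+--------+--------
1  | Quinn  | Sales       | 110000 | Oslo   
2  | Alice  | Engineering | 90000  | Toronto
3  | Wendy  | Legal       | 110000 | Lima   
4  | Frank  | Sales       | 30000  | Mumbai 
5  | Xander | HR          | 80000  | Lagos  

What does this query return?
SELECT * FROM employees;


SELECT * returns all 5 rows with all columns

5 rows:
1, Quinn, Sales, 110000, Oslo
2, Alice, Engineering, 90000, Toronto
3, Wendy, Legal, 110000, Lima
4, Frank, Sales, 30000, Mumbai
5, Xander, HR, 80000, Lagos


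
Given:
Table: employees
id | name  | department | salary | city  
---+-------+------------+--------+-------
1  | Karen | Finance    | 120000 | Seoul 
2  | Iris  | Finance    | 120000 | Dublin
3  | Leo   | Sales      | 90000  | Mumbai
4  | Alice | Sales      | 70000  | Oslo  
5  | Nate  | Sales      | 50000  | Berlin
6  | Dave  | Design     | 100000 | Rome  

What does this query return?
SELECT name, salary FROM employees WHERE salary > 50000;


Filtering: salary > 50000
Matching: 5 rows

5 rows:
Karen, 120000
Iris, 120000
Leo, 90000
Alice, 70000
Dave, 100000


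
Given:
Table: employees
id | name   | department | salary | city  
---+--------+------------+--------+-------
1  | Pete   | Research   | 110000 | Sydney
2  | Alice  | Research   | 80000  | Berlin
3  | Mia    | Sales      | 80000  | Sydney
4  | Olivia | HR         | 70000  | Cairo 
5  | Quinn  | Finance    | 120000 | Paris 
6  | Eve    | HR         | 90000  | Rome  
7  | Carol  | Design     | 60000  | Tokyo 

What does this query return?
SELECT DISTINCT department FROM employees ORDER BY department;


All 'department' values (row order): Research, Research, Sales, HR, Finance, HR, Design
Removing duplicates leaves 5 unique value(s).

5 values:
Design
Finance
HR
Research
Sales


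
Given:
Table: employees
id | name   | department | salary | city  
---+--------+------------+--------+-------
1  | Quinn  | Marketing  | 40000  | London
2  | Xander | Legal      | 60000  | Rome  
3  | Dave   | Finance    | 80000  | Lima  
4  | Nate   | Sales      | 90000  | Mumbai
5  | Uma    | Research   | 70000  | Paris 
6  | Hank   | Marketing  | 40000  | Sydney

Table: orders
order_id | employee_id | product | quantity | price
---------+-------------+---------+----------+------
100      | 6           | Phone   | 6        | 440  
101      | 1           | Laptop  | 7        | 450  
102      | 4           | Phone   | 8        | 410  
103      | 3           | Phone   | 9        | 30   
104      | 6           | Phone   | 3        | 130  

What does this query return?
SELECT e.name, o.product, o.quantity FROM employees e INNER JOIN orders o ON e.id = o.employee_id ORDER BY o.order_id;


Joining employees.id = orders.employee_id:
  employee Hank (id=6) -> order Phone
  employee Quinn (id=1) -> order Laptop
  employee Nate (id=4) -> order Phone
  employee Dave (id=3) -> order Phone
  employee Hank (id=6) -> order Phone


5 rows:
Hank, Phone, 6
Quinn, Laptop, 7
Nate, Phone, 8
Dave, Phone, 9
Hank, Phone, 3


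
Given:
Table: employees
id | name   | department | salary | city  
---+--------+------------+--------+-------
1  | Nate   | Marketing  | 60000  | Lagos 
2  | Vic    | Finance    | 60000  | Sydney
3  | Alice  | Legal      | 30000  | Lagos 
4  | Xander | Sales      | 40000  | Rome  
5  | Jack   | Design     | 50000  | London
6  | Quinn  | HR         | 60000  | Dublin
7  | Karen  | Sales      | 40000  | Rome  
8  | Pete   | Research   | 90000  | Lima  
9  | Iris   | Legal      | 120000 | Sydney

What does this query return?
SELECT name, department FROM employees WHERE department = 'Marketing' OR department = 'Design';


Filtering: department = 'Marketing' OR 'Design'
Matching: 2 rows

2 rows:
Nate, Marketing
Jack, Design


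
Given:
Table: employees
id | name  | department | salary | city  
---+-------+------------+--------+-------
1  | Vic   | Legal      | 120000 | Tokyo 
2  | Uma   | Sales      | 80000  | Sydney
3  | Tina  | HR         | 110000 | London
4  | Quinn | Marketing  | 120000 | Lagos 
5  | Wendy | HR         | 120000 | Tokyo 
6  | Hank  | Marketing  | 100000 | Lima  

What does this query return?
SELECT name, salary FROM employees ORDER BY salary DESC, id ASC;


Sorting by salary DESC, then id ASC for ties

6 rows:
Vic, 120000
Quinn, 120000
Wendy, 120000
Tina, 110000
Hank, 100000
Uma, 80000


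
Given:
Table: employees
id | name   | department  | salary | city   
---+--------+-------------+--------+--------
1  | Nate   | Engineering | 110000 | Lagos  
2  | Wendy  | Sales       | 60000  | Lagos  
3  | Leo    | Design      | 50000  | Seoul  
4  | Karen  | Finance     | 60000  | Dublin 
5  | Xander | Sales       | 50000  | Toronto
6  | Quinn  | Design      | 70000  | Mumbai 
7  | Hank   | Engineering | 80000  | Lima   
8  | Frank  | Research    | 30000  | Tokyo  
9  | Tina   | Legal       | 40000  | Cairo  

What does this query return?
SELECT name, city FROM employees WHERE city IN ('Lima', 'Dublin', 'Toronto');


Filtering: city IN ('Lima', 'Dublin', 'Toronto')
Matching: 3 rows

3 rows:
Karen, Dublin
Xander, Toronto
Hank, Lima


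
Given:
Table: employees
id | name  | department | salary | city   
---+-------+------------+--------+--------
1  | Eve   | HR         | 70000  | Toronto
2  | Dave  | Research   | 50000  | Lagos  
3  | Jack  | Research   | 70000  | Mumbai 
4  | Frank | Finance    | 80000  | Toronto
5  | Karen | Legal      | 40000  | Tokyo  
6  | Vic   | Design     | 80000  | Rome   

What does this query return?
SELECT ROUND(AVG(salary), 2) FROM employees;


SUM(salary) = 390000
COUNT = 6
ROUND(AVG, 2) = ROUND(390000 / 6, 2) = 65000.0

65000.0


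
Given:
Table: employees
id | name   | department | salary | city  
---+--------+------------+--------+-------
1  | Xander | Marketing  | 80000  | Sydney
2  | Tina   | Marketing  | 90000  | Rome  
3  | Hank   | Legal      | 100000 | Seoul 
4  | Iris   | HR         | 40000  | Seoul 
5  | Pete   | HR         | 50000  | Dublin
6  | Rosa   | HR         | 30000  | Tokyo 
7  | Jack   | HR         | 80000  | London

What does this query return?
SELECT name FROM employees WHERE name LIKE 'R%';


LIKE 'R%' matches names starting with 'R'
Matching: 1

1 rows:
Rosa


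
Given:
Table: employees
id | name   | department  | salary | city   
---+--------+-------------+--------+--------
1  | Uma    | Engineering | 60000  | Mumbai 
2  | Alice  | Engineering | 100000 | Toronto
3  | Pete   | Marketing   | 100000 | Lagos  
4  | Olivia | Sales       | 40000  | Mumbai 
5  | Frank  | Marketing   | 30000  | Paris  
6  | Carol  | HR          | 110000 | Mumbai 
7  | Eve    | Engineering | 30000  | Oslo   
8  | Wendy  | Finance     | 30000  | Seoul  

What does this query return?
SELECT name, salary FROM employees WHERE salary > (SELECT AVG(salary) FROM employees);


Subquery: AVG(salary) = 62500.0
Filtering: salary > 62500.0
  Alice (100000) -> MATCH
  Pete (100000) -> MATCH
  Carol (110000) -> MATCH


3 rows:
Alice, 100000
Pete, 100000
Carol, 110000


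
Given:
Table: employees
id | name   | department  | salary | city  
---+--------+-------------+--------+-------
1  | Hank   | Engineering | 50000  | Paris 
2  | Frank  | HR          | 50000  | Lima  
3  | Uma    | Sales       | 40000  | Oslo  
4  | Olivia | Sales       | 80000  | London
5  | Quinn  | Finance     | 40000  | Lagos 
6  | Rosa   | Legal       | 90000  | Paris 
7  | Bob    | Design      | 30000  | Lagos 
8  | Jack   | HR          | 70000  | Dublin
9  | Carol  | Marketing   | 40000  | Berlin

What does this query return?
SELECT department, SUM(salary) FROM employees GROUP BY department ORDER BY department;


Summing salary within each department:
  Design: 30000 = 30000
  Engineering: 50000 = 50000
  Finance: 40000 = 40000
  HR: 50000 + 70000 = 120000
  Legal: 90000 = 90000
  Marketing: 40000 = 40000
  Sales: 40000 + 80000 = 120000


7 groups:
Design, 30000
Engineering, 50000
Finance, 40000
HR, 120000
Legal, 90000
Marketing, 40000
Sales, 120000


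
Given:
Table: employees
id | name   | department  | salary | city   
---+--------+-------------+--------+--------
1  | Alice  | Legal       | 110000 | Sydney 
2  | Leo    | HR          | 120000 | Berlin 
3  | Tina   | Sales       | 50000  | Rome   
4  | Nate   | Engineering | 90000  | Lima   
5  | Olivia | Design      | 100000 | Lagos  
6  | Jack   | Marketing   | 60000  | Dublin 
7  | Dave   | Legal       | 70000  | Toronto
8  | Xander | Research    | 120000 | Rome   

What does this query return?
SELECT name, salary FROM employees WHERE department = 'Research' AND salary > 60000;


Filtering: department = 'Research' AND salary > 60000
Matching: 1 rows

1 rows:
Xander, 120000


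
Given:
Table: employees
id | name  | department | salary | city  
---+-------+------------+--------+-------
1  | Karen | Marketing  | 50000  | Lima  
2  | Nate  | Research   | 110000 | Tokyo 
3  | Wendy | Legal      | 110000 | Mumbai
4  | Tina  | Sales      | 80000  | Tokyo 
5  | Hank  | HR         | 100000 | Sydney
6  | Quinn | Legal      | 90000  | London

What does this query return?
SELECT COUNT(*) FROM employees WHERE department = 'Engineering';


Counting rows where department = 'Engineering'


0


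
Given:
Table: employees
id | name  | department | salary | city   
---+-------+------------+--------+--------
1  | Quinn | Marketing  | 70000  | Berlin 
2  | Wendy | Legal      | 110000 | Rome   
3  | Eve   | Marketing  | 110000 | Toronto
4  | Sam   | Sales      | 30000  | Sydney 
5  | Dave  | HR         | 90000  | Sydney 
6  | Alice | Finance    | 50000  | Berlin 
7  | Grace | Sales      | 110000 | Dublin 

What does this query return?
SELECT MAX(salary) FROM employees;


Salaries: 70000, 110000, 110000, 30000, 90000, 50000, 110000
MAX = 110000

110000


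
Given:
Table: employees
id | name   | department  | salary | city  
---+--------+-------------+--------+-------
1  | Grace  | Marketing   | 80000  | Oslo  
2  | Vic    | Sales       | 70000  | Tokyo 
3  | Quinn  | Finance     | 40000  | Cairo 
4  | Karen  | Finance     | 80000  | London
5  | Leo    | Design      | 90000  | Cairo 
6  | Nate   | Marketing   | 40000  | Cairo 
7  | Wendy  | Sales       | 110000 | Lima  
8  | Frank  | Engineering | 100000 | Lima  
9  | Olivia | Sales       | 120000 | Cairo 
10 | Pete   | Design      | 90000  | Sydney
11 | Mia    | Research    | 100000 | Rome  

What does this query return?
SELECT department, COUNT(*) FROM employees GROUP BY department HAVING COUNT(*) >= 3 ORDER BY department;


Groups with count >= 3:
  Sales: 3 -> PASS
  Design: 2 -> filtered out
  Engineering: 1 -> filtered out
  Finance: 2 -> filtered out
  Marketing: 2 -> filtered out
  Research: 1 -> filtered out


1 groups:
Sales, 3


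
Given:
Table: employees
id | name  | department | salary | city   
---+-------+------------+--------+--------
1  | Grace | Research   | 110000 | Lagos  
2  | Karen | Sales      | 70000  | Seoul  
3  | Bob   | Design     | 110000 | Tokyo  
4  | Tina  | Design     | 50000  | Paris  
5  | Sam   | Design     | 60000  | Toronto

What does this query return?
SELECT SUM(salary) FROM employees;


SUM(salary) = 110000 + 70000 + 110000 + 50000 + 60000 = 400000

400000


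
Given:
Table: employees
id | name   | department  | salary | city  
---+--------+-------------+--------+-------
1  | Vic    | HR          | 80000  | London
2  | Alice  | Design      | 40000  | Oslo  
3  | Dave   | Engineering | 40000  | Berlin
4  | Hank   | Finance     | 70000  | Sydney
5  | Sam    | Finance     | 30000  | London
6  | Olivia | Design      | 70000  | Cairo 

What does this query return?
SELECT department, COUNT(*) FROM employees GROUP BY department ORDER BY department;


Assigning each row to its department group:
  Vic -> HR
  Alice -> Design
  Dave -> Engineering
  Hank -> Finance
  Sam -> Finance
  Olivia -> Design


4 groups:
Design, 2
Engineering, 1
Finance, 2
HR, 1


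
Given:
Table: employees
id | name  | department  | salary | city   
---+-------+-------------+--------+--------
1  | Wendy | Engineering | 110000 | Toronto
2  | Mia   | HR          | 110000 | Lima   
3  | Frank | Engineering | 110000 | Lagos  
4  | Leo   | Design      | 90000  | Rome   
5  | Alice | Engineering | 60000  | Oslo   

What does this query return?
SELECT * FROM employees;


SELECT * returns all 5 rows with all columns

5 rows:
1, Wendy, Engineering, 110000, Toronto
2, Mia, HR, 110000, Lima
3, Frank, Engineering, 110000, Lagos
4, Leo, Design, 90000, Rome
5, Alice, Engineering, 60000, Oslo


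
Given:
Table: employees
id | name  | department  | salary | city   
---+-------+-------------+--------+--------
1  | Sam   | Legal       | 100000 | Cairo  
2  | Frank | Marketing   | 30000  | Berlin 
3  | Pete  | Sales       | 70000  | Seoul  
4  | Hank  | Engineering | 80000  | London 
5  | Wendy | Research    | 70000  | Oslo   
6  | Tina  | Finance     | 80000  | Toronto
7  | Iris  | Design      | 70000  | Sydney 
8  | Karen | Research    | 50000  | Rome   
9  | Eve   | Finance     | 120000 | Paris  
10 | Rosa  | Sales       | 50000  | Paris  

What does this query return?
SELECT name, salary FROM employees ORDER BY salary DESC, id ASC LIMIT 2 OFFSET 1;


Sort by salary DESC (id ASC tiebreak), then skip 1 and take 2
Rows 2 through 3

2 rows:
Sam, 100000
Hank, 80000


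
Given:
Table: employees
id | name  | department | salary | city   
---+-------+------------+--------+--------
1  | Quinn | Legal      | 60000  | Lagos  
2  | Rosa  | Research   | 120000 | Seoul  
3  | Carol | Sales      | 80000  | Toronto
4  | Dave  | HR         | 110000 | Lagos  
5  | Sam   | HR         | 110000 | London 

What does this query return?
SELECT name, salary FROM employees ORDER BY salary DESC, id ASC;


Sorting by salary DESC, then id ASC for ties

5 rows:
Rosa, 120000
Dave, 110000
Sam, 110000
Carol, 80000
Quinn, 60000


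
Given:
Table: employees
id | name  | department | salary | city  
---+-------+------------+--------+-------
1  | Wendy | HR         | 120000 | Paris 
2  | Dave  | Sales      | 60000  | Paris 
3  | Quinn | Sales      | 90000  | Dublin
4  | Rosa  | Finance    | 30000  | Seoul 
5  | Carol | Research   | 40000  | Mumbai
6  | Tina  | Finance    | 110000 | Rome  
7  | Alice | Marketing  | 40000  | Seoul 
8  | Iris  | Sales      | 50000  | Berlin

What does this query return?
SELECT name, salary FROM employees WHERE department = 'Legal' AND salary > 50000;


Filtering: department = 'Legal' AND salary > 50000
Matching: 0 rows

Empty result set (0 rows)


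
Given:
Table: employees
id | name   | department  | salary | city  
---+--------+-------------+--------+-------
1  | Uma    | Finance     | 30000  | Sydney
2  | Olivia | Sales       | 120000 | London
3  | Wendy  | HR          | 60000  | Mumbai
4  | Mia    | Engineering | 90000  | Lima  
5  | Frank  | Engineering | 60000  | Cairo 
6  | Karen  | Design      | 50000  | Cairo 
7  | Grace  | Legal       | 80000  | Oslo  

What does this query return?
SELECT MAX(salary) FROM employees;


Salaries: 30000, 120000, 60000, 90000, 60000, 50000, 80000
MAX = 120000

120000


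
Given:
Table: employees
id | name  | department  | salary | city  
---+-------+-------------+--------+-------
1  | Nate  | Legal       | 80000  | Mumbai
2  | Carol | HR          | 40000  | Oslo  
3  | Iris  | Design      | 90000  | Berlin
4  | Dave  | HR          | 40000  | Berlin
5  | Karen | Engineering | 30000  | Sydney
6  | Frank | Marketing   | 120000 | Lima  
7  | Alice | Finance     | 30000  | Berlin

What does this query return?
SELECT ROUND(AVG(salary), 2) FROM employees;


SUM(salary) = 430000
COUNT = 7
ROUND(AVG, 2) = ROUND(430000 / 7, 2) = 61428.57

61428.57


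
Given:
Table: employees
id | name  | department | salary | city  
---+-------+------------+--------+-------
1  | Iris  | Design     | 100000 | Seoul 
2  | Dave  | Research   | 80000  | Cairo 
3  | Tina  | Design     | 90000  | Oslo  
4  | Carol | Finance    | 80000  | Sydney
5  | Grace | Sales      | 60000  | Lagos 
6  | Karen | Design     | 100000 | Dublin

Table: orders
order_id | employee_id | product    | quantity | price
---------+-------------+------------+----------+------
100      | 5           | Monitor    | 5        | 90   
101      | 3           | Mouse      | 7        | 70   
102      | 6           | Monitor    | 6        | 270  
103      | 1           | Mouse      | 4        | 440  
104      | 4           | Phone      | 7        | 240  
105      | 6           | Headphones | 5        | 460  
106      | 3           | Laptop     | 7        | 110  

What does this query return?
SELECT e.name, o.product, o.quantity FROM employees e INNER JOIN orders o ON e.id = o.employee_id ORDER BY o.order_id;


Joining employees.id = orders.employee_id:
  employee Grace (id=5) -> order Monitor
  employee Tina (id=3) -> order Mouse
  employee Karen (id=6) -> order Monitor
  employee Iris (id=1) -> order Mouse
  employee Carol (id=4) -> order Phone
  employee Karen (id=6) -> order Headphones
  employee Tina (id=3) -> order Laptop


7 rows:
Grace, Monitor, 5
Tina, Mouse, 7
Karen, Monitor, 6
Iris, Mouse, 4
Carol, Phone, 7
Karen, Headphones, 5
Tina, Laptop, 7


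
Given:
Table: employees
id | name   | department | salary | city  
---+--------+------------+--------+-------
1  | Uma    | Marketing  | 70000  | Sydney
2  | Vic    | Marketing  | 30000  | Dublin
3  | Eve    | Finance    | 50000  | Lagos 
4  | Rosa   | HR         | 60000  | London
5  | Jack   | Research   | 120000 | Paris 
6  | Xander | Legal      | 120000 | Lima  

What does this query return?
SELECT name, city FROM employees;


Projecting columns: name, city

6 rows:
Uma, Sydney
Vic, Dublin
Eve, Lagos
Rosa, London
Jack, Paris
Xander, Lima


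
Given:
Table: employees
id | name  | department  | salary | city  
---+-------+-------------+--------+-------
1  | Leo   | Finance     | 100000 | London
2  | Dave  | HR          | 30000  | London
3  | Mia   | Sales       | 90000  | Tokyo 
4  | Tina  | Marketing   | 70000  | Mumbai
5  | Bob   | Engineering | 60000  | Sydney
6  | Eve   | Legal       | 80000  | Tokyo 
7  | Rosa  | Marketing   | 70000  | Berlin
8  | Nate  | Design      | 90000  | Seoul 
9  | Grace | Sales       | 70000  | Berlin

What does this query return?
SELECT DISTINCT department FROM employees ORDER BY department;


All 'department' values (row order): Finance, HR, Sales, Marketing, Engineering, Legal, Marketing, Design, Sales
Removing duplicates leaves 7 unique value(s).

7 values:
Design
Engineering
Finance
HR
Legal
Marketing
Sales


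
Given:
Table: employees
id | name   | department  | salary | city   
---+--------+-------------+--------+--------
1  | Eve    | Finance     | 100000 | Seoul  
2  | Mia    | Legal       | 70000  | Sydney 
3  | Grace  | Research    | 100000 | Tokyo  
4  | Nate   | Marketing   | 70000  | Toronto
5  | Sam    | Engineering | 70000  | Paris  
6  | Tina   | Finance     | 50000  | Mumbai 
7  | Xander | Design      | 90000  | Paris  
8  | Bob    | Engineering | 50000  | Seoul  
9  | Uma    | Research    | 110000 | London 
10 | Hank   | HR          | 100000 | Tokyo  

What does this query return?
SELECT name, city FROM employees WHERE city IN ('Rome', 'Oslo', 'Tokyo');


Filtering: city IN ('Rome', 'Oslo', 'Tokyo')
Matching: 2 rows

2 rows:
Grace, Tokyo
Hank, Tokyo


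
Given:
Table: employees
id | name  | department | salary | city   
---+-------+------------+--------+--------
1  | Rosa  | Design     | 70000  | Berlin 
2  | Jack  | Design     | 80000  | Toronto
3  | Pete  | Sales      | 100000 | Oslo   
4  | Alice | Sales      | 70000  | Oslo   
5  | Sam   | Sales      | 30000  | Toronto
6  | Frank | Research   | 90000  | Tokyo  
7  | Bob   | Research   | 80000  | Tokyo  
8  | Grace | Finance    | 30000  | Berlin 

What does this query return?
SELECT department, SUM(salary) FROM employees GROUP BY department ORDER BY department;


Summing salary within each department:
  Design: 70000 + 80000 = 150000
  Finance: 30000 = 30000
  Research: 90000 + 80000 = 170000
  Sales: 100000 + 70000 + 30000 = 200000


4 groups:
Design, 150000
Finance, 30000
Research, 170000
Sales, 200000


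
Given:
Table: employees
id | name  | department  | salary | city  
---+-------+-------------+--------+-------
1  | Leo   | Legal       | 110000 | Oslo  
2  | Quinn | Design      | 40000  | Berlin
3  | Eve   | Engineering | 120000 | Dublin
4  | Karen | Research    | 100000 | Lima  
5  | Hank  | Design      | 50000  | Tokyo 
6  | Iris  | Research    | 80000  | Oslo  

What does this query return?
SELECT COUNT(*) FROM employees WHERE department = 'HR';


Counting rows where department = 'HR'


0


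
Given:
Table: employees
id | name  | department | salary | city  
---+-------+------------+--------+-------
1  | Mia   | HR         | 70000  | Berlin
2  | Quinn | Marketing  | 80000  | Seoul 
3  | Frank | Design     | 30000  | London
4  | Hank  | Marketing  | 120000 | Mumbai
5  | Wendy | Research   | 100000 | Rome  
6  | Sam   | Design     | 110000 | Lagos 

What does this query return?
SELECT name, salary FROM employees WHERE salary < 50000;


Filtering: salary < 50000
Matching: 1 rows

1 rows:
Frank, 30000


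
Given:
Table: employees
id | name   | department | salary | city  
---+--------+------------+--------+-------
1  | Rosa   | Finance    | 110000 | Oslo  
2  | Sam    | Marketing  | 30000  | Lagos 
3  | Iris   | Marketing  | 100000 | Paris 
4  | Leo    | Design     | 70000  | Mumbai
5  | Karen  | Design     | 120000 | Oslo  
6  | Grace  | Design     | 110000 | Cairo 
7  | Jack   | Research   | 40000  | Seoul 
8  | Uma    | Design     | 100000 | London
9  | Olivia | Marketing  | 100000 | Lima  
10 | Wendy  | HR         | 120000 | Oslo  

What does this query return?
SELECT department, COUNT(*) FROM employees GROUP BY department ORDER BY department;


Assigning each row to its department group:
  Rosa -> Finance
  Sam -> Marketing
  Iris -> Marketing
  Leo -> Design
  Karen -> Design
  Grace -> Design
  Jack -> Research
  Uma -> Design
  Olivia -> Marketing
  Wendy -> HR


5 groups:
Design, 4
Finance, 1
HR, 1
Marketing, 3
Research, 1


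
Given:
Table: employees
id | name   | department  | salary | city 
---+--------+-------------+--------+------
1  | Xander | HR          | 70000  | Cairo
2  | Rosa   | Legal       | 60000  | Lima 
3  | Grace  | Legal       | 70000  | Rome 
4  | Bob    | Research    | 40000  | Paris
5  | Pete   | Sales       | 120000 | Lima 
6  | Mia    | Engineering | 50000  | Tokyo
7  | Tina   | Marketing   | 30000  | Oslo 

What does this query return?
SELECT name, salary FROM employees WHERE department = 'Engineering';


Filtering: department = 'Engineering'
Matching rows: 1

1 rows:
Mia, 50000


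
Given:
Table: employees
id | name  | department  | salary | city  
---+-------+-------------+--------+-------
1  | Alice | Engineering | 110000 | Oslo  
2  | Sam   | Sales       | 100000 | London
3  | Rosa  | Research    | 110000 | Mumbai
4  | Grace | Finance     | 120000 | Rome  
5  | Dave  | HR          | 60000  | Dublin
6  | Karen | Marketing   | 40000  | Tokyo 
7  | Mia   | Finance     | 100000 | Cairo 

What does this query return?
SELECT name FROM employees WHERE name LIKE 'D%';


LIKE 'D%' matches names starting with 'D'
Matching: 1

1 rows:
Dave


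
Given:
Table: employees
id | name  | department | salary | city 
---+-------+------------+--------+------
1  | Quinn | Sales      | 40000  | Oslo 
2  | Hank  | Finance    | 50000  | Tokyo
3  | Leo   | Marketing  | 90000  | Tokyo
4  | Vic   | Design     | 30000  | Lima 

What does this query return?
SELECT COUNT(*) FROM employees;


COUNT(*) counts all rows

4


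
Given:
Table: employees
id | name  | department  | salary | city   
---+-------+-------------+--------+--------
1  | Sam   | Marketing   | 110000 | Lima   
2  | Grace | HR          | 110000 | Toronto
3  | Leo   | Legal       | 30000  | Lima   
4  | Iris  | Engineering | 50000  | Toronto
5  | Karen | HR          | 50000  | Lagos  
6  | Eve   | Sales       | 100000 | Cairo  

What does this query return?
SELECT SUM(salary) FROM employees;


SUM(salary) = 110000 + 110000 + 30000 + 50000 + 50000 + 100000 = 450000

450000


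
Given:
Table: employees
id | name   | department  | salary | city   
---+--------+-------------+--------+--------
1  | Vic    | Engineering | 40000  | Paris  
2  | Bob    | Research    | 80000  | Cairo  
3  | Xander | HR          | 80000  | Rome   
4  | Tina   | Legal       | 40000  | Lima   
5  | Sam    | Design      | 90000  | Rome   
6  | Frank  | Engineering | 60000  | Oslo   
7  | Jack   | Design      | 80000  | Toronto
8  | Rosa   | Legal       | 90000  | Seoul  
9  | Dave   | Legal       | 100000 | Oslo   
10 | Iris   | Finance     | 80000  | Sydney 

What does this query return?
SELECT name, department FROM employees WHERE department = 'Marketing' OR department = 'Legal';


Filtering: department = 'Marketing' OR 'Legal'
Matching: 3 rows

3 rows:
Tina, Legal
Rosa, Legal
Dave, Legal


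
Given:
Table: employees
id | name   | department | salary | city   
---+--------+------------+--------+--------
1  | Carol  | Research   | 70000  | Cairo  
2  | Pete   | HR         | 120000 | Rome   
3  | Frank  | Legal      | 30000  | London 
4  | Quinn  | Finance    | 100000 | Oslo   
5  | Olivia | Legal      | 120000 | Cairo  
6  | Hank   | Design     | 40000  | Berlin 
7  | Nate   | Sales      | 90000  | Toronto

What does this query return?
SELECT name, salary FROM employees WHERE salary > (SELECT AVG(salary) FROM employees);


Subquery: AVG(salary) = 81428.57
Filtering: salary > 81428.57
  Pete (120000) -> MATCH
  Quinn (100000) -> MATCH
  Olivia (120000) -> MATCH
  Nate (90000) -> MATCH


4 rows:
Pete, 120000
Quinn, 100000
Olivia, 120000
Nate, 90000


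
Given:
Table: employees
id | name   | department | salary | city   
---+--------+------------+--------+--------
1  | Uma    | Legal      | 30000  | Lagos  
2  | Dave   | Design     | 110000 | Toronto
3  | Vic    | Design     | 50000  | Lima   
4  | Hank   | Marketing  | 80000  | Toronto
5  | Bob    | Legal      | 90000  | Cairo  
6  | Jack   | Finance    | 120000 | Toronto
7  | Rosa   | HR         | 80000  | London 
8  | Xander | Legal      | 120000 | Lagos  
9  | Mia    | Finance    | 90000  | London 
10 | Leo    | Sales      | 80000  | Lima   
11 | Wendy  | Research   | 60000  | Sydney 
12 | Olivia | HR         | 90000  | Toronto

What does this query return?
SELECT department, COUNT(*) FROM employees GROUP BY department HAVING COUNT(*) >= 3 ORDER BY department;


Groups with count >= 3:
  Legal: 3 -> PASS
  Design: 2 -> filtered out
  Finance: 2 -> filtered out
  HR: 2 -> filtered out
  Marketing: 1 -> filtered out
  Research: 1 -> filtered out
  Sales: 1 -> filtered out


1 groups:
Legal, 3


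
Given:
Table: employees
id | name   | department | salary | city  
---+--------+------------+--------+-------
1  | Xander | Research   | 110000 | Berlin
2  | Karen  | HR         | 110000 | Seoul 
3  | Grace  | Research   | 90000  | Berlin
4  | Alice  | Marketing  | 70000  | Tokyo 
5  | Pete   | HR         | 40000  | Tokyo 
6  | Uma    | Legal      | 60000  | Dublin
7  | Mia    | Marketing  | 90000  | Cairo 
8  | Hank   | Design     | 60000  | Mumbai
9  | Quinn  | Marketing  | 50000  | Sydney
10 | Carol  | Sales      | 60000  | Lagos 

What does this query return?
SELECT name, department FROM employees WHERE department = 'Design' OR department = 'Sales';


Filtering: department = 'Design' OR 'Sales'
Matching: 2 rows

2 rows:
Hank, Design
Carol, Sales


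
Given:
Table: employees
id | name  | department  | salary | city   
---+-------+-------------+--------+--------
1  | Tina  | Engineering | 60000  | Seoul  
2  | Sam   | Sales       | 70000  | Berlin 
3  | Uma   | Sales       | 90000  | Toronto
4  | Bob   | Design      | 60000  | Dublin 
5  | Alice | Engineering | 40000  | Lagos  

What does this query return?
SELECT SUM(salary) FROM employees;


SUM(salary) = 60000 + 70000 + 90000 + 60000 + 40000 = 320000

320000


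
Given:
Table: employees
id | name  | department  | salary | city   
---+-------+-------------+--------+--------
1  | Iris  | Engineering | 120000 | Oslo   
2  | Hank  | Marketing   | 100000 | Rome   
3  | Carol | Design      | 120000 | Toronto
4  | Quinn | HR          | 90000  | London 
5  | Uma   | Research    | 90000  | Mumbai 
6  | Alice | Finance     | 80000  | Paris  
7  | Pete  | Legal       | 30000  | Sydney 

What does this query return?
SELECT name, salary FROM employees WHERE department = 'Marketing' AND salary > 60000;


Filtering: department = 'Marketing' AND salary > 60000
Matching: 1 rows

1 rows:
Hank, 100000


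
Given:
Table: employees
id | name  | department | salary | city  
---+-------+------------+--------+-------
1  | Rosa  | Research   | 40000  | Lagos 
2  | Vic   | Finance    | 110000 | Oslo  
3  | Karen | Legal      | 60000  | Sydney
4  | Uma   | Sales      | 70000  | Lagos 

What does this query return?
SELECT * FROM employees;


SELECT * returns all 4 rows with all columns

4 rows:
1, Rosa, Research, 40000, Lagos
2, Vic, Finance, 110000, Oslo
3, Karen, Legal, 60000, Sydney
4, Uma, Sales, 70000, Lagos


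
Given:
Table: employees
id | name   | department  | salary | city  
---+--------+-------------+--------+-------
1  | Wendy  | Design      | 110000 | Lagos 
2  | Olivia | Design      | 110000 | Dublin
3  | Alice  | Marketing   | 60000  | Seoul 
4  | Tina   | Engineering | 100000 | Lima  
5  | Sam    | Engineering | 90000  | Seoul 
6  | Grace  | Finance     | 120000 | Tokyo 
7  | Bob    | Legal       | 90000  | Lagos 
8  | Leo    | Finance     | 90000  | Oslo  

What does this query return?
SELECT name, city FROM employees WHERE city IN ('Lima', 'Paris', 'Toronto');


Filtering: city IN ('Lima', 'Paris', 'Toronto')
Matching: 1 rows

1 rows:
Tina, Lima


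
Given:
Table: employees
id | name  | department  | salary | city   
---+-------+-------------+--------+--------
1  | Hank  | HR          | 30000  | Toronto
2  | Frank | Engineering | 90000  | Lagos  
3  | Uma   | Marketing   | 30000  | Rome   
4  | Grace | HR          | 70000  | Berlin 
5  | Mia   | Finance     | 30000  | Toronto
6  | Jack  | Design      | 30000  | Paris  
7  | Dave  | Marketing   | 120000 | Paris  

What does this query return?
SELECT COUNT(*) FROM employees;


COUNT(*) counts all rows

7


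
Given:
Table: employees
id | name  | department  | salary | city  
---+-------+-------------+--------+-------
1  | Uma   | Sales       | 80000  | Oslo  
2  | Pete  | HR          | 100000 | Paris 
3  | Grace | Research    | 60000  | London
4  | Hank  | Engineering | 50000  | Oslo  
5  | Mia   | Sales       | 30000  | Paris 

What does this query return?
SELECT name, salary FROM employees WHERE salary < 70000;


Filtering: salary < 70000
Matching: 3 rows

3 rows:
Grace, 60000
Hank, 50000
Mia, 30000


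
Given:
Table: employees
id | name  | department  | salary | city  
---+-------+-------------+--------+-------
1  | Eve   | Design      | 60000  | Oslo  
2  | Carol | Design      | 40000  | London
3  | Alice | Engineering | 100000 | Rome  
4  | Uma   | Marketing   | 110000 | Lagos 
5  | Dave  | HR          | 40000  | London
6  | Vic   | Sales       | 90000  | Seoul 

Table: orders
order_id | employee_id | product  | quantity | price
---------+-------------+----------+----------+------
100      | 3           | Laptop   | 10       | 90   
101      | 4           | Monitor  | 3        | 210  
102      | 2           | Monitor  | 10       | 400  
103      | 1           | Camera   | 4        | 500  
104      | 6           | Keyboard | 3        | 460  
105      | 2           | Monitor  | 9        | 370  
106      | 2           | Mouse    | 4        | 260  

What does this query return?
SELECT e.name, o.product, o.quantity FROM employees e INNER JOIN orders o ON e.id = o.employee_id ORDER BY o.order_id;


Joining employees.id = orders.employee_id:
  employee Alice (id=3) -> order Laptop
  employee Uma (id=4) -> order Monitor
  employee Carol (id=2) -> order Monitor
  employee Eve (id=1) -> order Camera
  employee Vic (id=6) -> order Keyboard
  employee Carol (id=2) -> order Monitor
  employee Carol (id=2) -> order Mouse


7 rows:
Alice, Laptop, 10
Uma, Monitor, 3
Carol, Monitor, 10
Eve, Camera, 4
Vic, Keyboard, 3
Carol, Monitor, 9
Carol, Mouse, 4


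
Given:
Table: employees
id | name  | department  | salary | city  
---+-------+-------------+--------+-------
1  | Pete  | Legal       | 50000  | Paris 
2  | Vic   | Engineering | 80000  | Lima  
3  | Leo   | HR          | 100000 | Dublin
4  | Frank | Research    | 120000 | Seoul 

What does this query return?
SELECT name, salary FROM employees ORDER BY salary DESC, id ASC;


Sorting by salary DESC, then id ASC for ties

4 rows:
Frank, 120000
Leo, 100000
Vic, 80000
Pete, 50000


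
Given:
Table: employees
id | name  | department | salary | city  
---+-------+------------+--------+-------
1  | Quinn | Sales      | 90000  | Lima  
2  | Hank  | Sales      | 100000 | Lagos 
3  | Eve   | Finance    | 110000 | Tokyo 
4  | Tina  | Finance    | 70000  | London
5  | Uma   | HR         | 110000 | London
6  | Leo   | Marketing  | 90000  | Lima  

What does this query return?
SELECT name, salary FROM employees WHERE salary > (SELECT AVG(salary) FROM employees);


Subquery: AVG(salary) = 95000.0
Filtering: salary > 95000.0
  Hank (100000) -> MATCH
  Eve (110000) -> MATCH
  Uma (110000) -> MATCH


3 rows:
Hank, 100000
Eve, 110000
Uma, 110000


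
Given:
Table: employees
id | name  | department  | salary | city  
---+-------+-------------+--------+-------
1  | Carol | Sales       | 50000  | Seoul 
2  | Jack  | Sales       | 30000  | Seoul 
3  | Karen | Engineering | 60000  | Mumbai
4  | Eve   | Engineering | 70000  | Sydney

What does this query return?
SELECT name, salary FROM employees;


Projecting columns: name, salary

4 rows:
Carol, 50000
Jack, 30000
Karen, 60000
Eve, 70000


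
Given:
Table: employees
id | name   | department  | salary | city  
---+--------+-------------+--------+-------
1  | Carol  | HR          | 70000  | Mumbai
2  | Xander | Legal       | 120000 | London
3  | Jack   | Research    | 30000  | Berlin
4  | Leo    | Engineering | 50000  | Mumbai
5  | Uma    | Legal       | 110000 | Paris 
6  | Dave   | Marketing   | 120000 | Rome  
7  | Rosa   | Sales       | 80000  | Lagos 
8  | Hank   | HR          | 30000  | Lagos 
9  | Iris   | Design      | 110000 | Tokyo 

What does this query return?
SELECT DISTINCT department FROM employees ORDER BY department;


All 'department' values (row order): HR, Legal, Research, Engineering, Legal, Marketing, Sales, HR, Design
Removing duplicates leaves 7 unique value(s).

7 values:
Design
Engineering
HR
Legal
Marketing
Research
Sales
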